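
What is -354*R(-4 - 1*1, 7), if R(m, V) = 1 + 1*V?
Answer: -2832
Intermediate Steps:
R(m, V) = 1 + V
-354*R(-4 - 1*1, 7) = -354*(1 + 7) = -354*8 = -2832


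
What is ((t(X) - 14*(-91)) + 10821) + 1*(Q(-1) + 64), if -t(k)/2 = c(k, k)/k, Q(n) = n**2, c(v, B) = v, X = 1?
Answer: 12158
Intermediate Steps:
t(k) = -2 (t(k) = -2*k/k = -2*1 = -2)
((t(X) - 14*(-91)) + 10821) + 1*(Q(-1) + 64) = ((-2 - 14*(-91)) + 10821) + 1*((-1)**2 + 64) = ((-2 + 1274) + 10821) + 1*(1 + 64) = (1272 + 10821) + 1*65 = 12093 + 65 = 12158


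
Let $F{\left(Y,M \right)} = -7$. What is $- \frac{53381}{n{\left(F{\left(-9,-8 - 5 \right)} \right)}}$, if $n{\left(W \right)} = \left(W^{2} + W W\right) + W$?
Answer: $- \frac{53381}{91} \approx -586.6$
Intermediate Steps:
$n{\left(W \right)} = W + 2 W^{2}$ ($n{\left(W \right)} = \left(W^{2} + W^{2}\right) + W = 2 W^{2} + W = W + 2 W^{2}$)
$- \frac{53381}{n{\left(F{\left(-9,-8 - 5 \right)} \right)}} = - \frac{53381}{\left(-7\right) \left(1 + 2 \left(-7\right)\right)} = - \frac{53381}{\left(-7\right) \left(1 - 14\right)} = - \frac{53381}{\left(-7\right) \left(-13\right)} = - \frac{53381}{91}$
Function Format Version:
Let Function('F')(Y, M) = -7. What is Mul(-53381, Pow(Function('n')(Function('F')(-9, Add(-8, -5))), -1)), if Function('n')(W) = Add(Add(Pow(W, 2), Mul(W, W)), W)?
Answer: Rational(-53381, 91) ≈ -586.60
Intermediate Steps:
Function('n')(W) = Add(W, Mul(2, Pow(W, 2))) (Function('n')(W) = Add(Add(Pow(W, 2), Pow(W, 2)), W) = Add(Mul(2, Pow(W, 2)), W) = Add(W, Mul(2, Pow(W, 2))))
Mul(-53381, Pow(Function('n')(Function('F')(-9, Add(-8, -5))), -1)) = Mul(-53381, Pow(Mul(-7, Add(1, Mul(2, -7))), -1)) = Mul(-53381, Pow(Mul(-7, Add(1, -14)), -1)) = Mul(-53381, Pow(Mul(-7, -13), -1)) = Mul(-53381, Pow(91, -1)) = Mul(-53381, Rational(1, 91)) = Rational(-53381, 91)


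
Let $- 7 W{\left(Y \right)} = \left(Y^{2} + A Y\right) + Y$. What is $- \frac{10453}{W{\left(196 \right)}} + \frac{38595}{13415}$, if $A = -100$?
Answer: $\frac{49010203}{7287028} \approx 6.7257$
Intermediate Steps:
$W{\left(Y \right)} = - \frac{Y^{2}}{7} + \frac{99 Y}{7}$ ($W{\left(Y \right)} = - \frac{\left(Y^{2} - 100 Y\right) + Y}{7} = - \frac{Y^{2} - 99 Y}{7} = - \frac{Y^{2}}{7} + \frac{99 Y}{7}$)
$- \frac{10453}{W{\left(196 \right)}} + \frac{38595}{13415} = - \frac{10453}{\frac{1}{7} \cdot 196 \left(99 - 196\right)} + \frac{38595}{13415} = - \frac{10453}{\frac{1}{7} \cdot 196 \left(99 - 196\right)} + 38595 \cdot \frac{1}{13415} = - \frac{10453}{\frac{1}{7} \cdot 196 \left(-97\right)} + \frac{7719}{2683} = - \frac{10453}{-2716} + \frac{7719}{2683} = \left(-10453\right) \left(- \frac{1}{2716}\right) + \frac{7719}{2683} = \frac{10453}{2716} + \frac{7719}{2683} = \frac{49010203}{7287028}$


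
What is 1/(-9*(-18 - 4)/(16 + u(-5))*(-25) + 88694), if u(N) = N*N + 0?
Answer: 41/3631504 ≈ 1.1290e-5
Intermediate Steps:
u(N) = N**2 (u(N) = N**2 + 0 = N**2)
1/(-9*(-18 - 4)/(16 + u(-5))*(-25) + 88694) = 1/(-9*(-18 - 4)/(16 + (-5)**2)*(-25) + 88694) = 1/(-(-198)/(16 + 25)*(-25) + 88694) = 1/(-(-198)/41*(-25) + 88694) = 1/(-9*(-22/41)*(-25) + 88694) = 1/((198/41)*(-25) + 88694) = 1/(-4950/41 + 88694) = 1/(3631504/41) = 41/3631504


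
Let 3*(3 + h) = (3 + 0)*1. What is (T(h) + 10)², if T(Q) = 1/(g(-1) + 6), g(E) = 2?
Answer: 6561/64 ≈ 102.52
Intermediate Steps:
h = -2 (h = -3 + ((3 + 0)*1)/3 = -3 + (3*1)/3 = -3 + (⅓)*3 = -3 + 1 = -2)
T(Q) = ⅛ (T(Q) = 1/(2 + 6) = 1/8 = ⅛)
(T(h) + 10)² = (⅛ + 10)² = (81/8)² = 6561/64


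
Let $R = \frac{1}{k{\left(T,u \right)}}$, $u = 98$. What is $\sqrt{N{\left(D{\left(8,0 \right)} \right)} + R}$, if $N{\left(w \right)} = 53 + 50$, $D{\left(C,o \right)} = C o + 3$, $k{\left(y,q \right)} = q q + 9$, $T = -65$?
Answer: $\frac{2 \sqrt{2379553955}}{9613} \approx 10.149$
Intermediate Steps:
$k{\left(y,q \right)} = 9 + q^{2}$ ($k{\left(y,q \right)} = q^{2} + 9 = 9 + q^{2}$)
$D{\left(C,o \right)} = 3 + C o$
$N{\left(w \right)} = 103$
$R = \frac{1}{9613}$ ($R = \frac{1}{9 + 98^{2}} = \frac{1}{9 + 9604} = \frac{1}{9613} \approx 0.00010403$)
$\sqrt{N{\left(D{\left(8,0 \right)} \right)} + R} = \sqrt{103 + \frac{1}{9613}} = \sqrt{\frac{990140}{9613}} = \frac{2 \sqrt{2379553955}}{9613}$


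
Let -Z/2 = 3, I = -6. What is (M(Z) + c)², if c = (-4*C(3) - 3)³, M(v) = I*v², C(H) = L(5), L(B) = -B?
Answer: 22061809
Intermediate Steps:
C(H) = -5 (C(H) = -1*5 = -5)
Z = -6 (Z = -2*3 = -6)
M(v) = -6*v²
c = 4913 (c = (-4*(-5) - 3)³ = (20 - 3)³ = 17³ = 4913)
(M(Z) + c)² = (-6*(-6)² + 4913)² = (-6*36 + 4913)² = (-216 + 4913)² = 4697² = 22061809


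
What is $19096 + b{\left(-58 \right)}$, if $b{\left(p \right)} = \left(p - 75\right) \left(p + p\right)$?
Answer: $34524$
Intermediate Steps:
$b{\left(p \right)} = 2 p \left(-75 + p\right)$ ($b{\left(p \right)} = \left(-75 + p\right) 2 p = 2 p \left(-75 + p\right)$)
$19096 + b{\left(-58 \right)} = 19096 + 2 \left(-58\right) \left(-75 - 58\right) = 19096 + 2 \left(-58\right) \left(-133\right) = 19096 + 15428 = 34524$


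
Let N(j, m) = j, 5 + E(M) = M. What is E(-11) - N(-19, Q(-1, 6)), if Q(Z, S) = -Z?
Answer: 3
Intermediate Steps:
E(M) = -5 + M
E(-11) - N(-19, Q(-1, 6)) = (-5 - 11) - 1*(-19) = -16 + 19 = 3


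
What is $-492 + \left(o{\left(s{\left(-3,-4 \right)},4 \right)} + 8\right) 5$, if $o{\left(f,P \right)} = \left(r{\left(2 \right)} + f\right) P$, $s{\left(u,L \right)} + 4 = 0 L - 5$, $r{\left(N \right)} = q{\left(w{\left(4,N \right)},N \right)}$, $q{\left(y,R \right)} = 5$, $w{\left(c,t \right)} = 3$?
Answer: $-532$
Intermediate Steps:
$r{\left(N \right)} = 5$
$s{\left(u,L \right)} = -9$ ($s{\left(u,L \right)} = -4 - \left(5 + 0 L\right) = -4 + \left(0 - 5\right) = -4 - 5 = -9$)
$o{\left(f,P \right)} = P \left(5 + f\right)$ ($o{\left(f,P \right)} = \left(5 + f\right) P = P \left(5 + f\right)$)
$-492 + \left(o{\left(s{\left(-3,-4 \right)},4 \right)} + 8\right) 5 = -492 + \left(4 \left(5 - 9\right) + 8\right) 5 = -492 + \left(4 \left(-4\right) + 8\right) 5 = -492 + \left(-16 + 8\right) 5 = -492 - 40 = -532$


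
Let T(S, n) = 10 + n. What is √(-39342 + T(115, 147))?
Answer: I*√39185 ≈ 197.95*I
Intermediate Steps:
√(-39342 + T(115, 147)) = √(-39342 + (10 + 147)) = √(-39342 + 157) = √(-39185) = I*√39185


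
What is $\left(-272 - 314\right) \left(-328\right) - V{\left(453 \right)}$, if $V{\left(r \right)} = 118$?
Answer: $192090$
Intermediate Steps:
$\left(-272 - 314\right) \left(-328\right) - V{\left(453 \right)} = \left(-272 - 314\right) \left(-328\right) - 118 = \left(-586\right) \left(-328\right) - 118 = 192208 - 118 = 192090$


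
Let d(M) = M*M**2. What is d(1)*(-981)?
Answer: -981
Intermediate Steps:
d(M) = M**3
d(1)*(-981) = 1**3*(-981) = 1*(-981) = -981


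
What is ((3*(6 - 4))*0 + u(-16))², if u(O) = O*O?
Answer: 65536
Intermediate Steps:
u(O) = O²
((3*(6 - 4))*0 + u(-16))² = ((3*(6 - 4))*0 + (-16)²)² = ((3*2)*0 + 256)² = (6*0 + 256)² = (0 + 256)² = 256² = 65536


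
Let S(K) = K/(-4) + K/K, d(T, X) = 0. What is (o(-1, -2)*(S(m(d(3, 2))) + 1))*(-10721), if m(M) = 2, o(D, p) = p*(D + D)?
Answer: -64326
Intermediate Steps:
o(D, p) = 2*D*p (o(D, p) = p*(2*D) = 2*D*p)
S(K) = 1 - K/4 (S(K) = K*(-¼) + 1 = -K/4 + 1 = 1 - K/4)
(o(-1, -2)*(S(m(d(3, 2))) + 1))*(-10721) = ((2*(-1)*(-2))*((1 - ¼*2) + 1))*(-10721) = (4*((1 - ½) + 1))*(-10721) = (4*(½ + 1))*(-10721) = (4*(3/2))*(-10721) = 6*(-10721) = -64326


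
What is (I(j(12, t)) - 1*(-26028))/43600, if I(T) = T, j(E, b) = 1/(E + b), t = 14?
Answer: 676729/1133600 ≈ 0.59697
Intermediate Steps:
(I(j(12, t)) - 1*(-26028))/43600 = (1/(12 + 14) - 1*(-26028))/43600 = (1/26 + 26028)*(1/43600) = (676729/26)*(1/43600) = 676729/1133600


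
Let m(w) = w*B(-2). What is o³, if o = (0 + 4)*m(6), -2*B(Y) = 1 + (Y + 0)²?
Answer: -216000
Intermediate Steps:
B(Y) = -½ - Y²/2 (B(Y) = -(1 + (Y + 0)²)/2 = -(1 + Y²)/2 = -½ - Y²/2)
m(w) = -5*w/2 (m(w) = w*(-½ - ½*(-2)²) = w*(-½ - ½*4) = w*(-½ - 2) = w*(-5/2) = -5*w/2)
o = -60 (o = (0 + 4)*(-5/2*6) = 4*(-15) = -60)
o³ = (-60)³ = -216000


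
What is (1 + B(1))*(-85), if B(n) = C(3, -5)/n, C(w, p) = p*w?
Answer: 1190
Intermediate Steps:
B(n) = -15/n (B(n) = (-5*3)/n = -15/n)
(1 + B(1))*(-85) = (1 - 15/1)*(-85) = (1 - 15*1)*(-85) = (1 - 15)*(-85) = -14*(-85) = 1190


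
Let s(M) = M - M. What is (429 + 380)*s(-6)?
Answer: 0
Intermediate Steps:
s(M) = 0
(429 + 380)*s(-6) = (429 + 380)*0 = 809*0 = 0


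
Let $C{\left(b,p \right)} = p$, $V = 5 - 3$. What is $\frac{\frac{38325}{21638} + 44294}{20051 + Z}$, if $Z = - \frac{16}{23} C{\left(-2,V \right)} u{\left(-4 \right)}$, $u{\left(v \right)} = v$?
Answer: $\frac{22044853631}{9981631038} \approx 2.2085$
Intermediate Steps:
$V = 2$ ($V = 5 - 3 = 2$)
$Z = \frac{128}{23}$ ($Z = - \frac{16}{23} \cdot 2 \left(-4\right) = \left(-16\right) \frac{1}{23} \cdot 2 \left(-4\right) = \left(- \frac{16}{23}\right) 2 \left(-4\right) = \left(- \frac{32}{23}\right) \left(-4\right) = \frac{128}{23} \approx 5.5652$)
$\frac{\frac{38325}{21638} + 44294}{20051 + Z} = \frac{\frac{38325}{21638} + 44294}{20051 + \frac{128}{23}} = \frac{38325 \cdot \frac{1}{21638} + 44294}{\frac{461301}{23}} = \left(\frac{38325}{21638} + 44294\right) \frac{23}{461301} = \frac{958471897}{21638} \cdot \frac{23}{461301} = \frac{22044853631}{9981631038}$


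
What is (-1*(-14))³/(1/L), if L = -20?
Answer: -54880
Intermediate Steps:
(-1*(-14))³/(1/L) = (-1*(-14))³/(1/(-20)) = 14³/(-1/20) = 2744*(-20) = -54880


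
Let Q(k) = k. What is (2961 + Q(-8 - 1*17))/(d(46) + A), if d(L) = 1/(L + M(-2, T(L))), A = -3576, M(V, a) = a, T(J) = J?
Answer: -270112/328991 ≈ -0.82103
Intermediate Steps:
d(L) = 1/(2*L) (d(L) = 1/(L + L) = 1/(2*L))
(2961 + Q(-8 - 1*17))/(d(46) + A) = (2961 + (-8 - 1*17))/((1/2)/46 - 3576) = (2961 + (-8 - 17))/((1/2)*(1/46) - 3576) = (2961 - 25)/(1/92 - 3576) = 2936/(-328991/92) = 2936*(-92/328991) = -270112/328991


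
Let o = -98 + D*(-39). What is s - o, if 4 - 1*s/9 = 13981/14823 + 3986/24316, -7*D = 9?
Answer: 10357558003/140169582 ≈ 73.893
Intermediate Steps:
D = -9/7 (D = -1/7*9 = -9/7 ≈ -1.2857)
o = -335/7 (o = -98 - 9/7*(-39) = -98 + 351/7 = -335/7 ≈ -47.857)
s = 521348899/20024226 (s = 36 - 9*(13981/14823 + 3986/24316) = 36 - 9*(13981*(1/14823) + 3986*(1/24316)) = 36 - 9*(13981/14823 + 1993/12158) = 36 - 9*199523237/180218034 = 36 - 199523237/20024226 = 521348899/20024226 ≈ 26.036)
s - o = 521348899/20024226 - 1*(-335/7) = 521348899/20024226 + 335/7 = 10357558003/140169582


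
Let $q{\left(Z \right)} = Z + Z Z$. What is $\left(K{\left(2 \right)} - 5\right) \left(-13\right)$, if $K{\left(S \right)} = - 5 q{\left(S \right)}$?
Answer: $455$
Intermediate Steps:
$q{\left(Z \right)} = Z + Z^{2}$
$K{\left(S \right)} = - 5 S \left(1 + S\right)$
$\left(K{\left(2 \right)} - 5\right) \left(-13\right) = \left(\left(-5\right) 2 \left(1 + 2\right) - 5\right) \left(-13\right) = \left(\left(-5\right) 2 \cdot 3 - 5\right) \left(-13\right) = \left(-30 - 5\right) \left(-13\right) = \left(-35\right) \left(-13\right) = 455$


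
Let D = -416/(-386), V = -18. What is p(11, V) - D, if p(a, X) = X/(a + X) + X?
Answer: -22300/1351 ≈ -16.506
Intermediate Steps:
p(a, X) = X + X/(X + a) (p(a, X) = X/(X + a) + X = X + X/(X + a))
D = 208/193 (D = -416*(-1/386) = 208/193 ≈ 1.0777)
p(11, V) - D = -18*(1 - 18 + 11)/(-18 + 11) - 1*208/193 = -18*(-6)/(-7) - 208/193 = -18*(-⅐)*(-6) - 208/193 = -108/7 - 208/193 = -22300/1351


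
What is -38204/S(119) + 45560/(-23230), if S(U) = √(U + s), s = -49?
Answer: -4556/2323 - 19102*√70/35 ≈ -4568.2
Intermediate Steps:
S(U) = √(-49 + U) (S(U) = √(U - 49) = √(-49 + U))
-38204/S(119) + 45560/(-23230) = -38204/√(-49 + 119) + 45560/(-23230) = -38204*√70/70 + 45560*(-1/23230) = -19102*√70/35 - 4556/2323 = -4556/2323 - 19102*√70/35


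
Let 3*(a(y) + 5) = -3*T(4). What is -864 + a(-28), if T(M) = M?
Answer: -873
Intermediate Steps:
a(y) = -9 (a(y) = -5 + (-3*4)/3 = -5 + (⅓)*(-12) = -5 - 4 = -9)
-864 + a(-28) = -864 - 9 = -873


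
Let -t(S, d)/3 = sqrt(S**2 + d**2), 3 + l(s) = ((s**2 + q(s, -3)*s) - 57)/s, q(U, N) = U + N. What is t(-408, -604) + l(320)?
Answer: 202823/320 - 12*sqrt(33205) ≈ -1552.8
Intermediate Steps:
q(U, N) = N + U
l(s) = -3 + (-57 + s**2 + s*(-3 + s))/s (l(s) = -3 + ((s**2 + (-3 + s)*s) - 57)/s = -3 + ((s**2 + s*(-3 + s)) - 57)/s = -3 + (-57 + s**2 + s*(-3 + s))/s)
t(S, d) = -3*sqrt(S**2 + d**2)
t(-408, -604) + l(320) = -3*sqrt((-408)**2 + (-604)**2) + (-6 - 57/320 + 2*320) = -3*sqrt(166464 + 364816) + (-6 - 57*1/320 + 640) = -12*sqrt(33205) + (-6 - 57/320 + 640) = -12*sqrt(33205) + 202823/320 = 202823/320 - 12*sqrt(33205)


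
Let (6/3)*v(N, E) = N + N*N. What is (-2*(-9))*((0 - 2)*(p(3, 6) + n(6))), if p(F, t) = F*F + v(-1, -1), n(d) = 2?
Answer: -396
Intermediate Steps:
v(N, E) = N/2 + N²/2 (v(N, E) = (N + N*N)/2 = (N + N²)/2 = N/2 + N²/2)
p(F, t) = F² (p(F, t) = F*F + (½)*(-1)*(1 - 1) = F² + (½)*(-1)*0 = F² + 0 = F²)
(-2*(-9))*((0 - 2)*(p(3, 6) + n(6))) = (-2*(-9))*((0 - 2)*(3² + 2)) = 18*(-2*(9 + 2)) = 18*(-2*11) = 18*(-22) = -396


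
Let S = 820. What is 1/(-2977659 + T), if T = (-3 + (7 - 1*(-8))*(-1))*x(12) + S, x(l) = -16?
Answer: -1/2976551 ≈ -3.3596e-7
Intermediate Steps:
T = 1108 (T = (-3 + (7 - 1*(-8))*(-1))*(-16) + 820 = (-3 + (7 + 8)*(-1))*(-16) + 820 = (-3 + 15*(-1))*(-16) + 820 = (-3 - 15)*(-16) + 820 = -18*(-16) + 820 = 288 + 820 = 1108)
1/(-2977659 + T) = 1/(-2977659 + 1108) = 1/(-2976551) = -1/2976551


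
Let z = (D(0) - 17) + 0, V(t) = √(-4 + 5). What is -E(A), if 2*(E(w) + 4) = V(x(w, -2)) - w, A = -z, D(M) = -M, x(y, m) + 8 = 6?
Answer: 12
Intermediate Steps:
x(y, m) = -2 (x(y, m) = -8 + 6 = -2)
V(t) = 1 (V(t) = √1 = 1)
z = -17 (z = (-1*0 - 17) + 0 = (0 - 17) + 0 = -17 + 0 = -17)
A = 17 (A = -1*(-17) = 17)
E(w) = -7/2 - w/2 (E(w) = -4 + (1 - w)/2 = -4 + (½ - w/2) = -7/2 - w/2)
-E(A) = -(-7/2 - ½*17) = -(-7/2 - 17/2) = -1*(-12) = 12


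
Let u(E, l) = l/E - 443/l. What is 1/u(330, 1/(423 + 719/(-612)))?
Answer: -8689564620/1623806317890461 ≈ -5.3514e-6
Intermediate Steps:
u(E, l) = -443/l + l/E
1/u(330, 1/(423 + 719/(-612))) = 1/(-443/(1/(423 + 719/(-612))) + 1/((423 + 719/(-612))*330)) = 1/(-443/(1/(423 + 719*(-1/612))) + (1/330)/(423 + 719*(-1/612))) = 1/(-443/(1/(423 - 719/612)) + (1/330)/(423 - 719/612)) = 1/(-443/(1/(258157/612)) + (1/330)/(258157/612)) = 1/(-443/612/258157 + (612/258157)*(1/330)) = 1/(-443*258157/612 + 102/14198635) = 1/(-114363551/612 + 102/14198635) = 1/(-1623806317890461/8689564620) = -8689564620/1623806317890461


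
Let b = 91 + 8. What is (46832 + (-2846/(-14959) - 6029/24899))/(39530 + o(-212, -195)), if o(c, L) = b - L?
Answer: 355984108695/302714529616 ≈ 1.1760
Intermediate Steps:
b = 99
o(c, L) = 99 - L
(46832 + (-2846/(-14959) - 6029/24899))/(39530 + o(-212, -195)) = (46832 + (-2846/(-14959) - 6029/24899))/(39530 + (99 - 1*(-195))) = (46832 + (-2846*(-1/14959) - 6029*1/24899))/(39530 + (99 + 195)) = (46832 + (2846/14959 - 6029/24899))/(39530 + 294) = (46832 - 394393/7601309)/39824 = (355984108695/7601309)*(1/39824) = 355984108695/302714529616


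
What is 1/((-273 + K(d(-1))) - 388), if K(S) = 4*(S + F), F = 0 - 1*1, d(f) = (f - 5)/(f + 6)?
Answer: -5/3349 ≈ -0.0014930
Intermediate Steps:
d(f) = (-5 + f)/(6 + f)
F = -1 (F = 0 - 1 = -1)
K(S) = -4 + 4*S (K(S) = 4*(S - 1) = 4*(-1 + S) = -4 + 4*S)
1/((-273 + K(d(-1))) - 388) = 1/((-273 + (-4 + 4*((-5 - 1)/(6 - 1)))) - 388) = 1/((-273 + (-4 + 4*(-6/5))) - 388) = 1/((-273 + (-4 - 24/5)) - 388) = 1/((-273 - 44/5) - 388) = 1/(-1409/5 - 388) = 1/(-3349/5) = -5/3349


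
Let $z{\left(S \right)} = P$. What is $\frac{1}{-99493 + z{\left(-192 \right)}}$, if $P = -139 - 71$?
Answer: $- \frac{1}{99703} \approx -1.003 \cdot 10^{-5}$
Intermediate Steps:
$P = -210$
$z{\left(S \right)} = -210$
$\frac{1}{-99493 + z{\left(-192 \right)}} = \frac{1}{-99493 - 210} = \frac{1}{-99703} = - \frac{1}{99703}$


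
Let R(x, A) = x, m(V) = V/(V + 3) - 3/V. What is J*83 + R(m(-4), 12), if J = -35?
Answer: -11601/4 ≈ -2900.3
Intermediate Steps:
m(V) = -3/V + V/(3 + V) (m(V) = V/(3 + V) - 3/V = -3/V + V/(3 + V))
J*83 + R(m(-4), 12) = -35*83 + (-9 + (-4)² - 3*(-4))/((-4)*(3 - 4)) = -2905 - ¼*(-9 + 16 + 12)/(-1) = -2905 - ¼*(-1)*19 = -2905 + 19/4 = -11601/4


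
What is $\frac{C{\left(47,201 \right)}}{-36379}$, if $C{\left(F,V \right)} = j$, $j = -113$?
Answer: $\frac{113}{36379} \approx 0.0031062$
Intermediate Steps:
$C{\left(F,V \right)} = -113$
$\frac{C{\left(47,201 \right)}}{-36379} = - \frac{113}{-36379} = \left(-113\right) \left(- \frac{1}{36379}\right) = \frac{113}{36379}$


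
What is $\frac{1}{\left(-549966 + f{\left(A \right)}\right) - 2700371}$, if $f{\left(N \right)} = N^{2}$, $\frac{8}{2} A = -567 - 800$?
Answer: $- \frac{16}{50136703} \approx -3.1913 \cdot 10^{-7}$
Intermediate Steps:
$A = - \frac{1367}{4}$ ($A = \frac{-567 - 800}{4} = \frac{1}{4} \left(-1367\right) = - \frac{1367}{4} \approx -341.75$)
$\frac{1}{\left(-549966 + f{\left(A \right)}\right) - 2700371} = \frac{1}{\left(-549966 + \left(- \frac{1367}{4}\right)^{2}\right) - 2700371} = \frac{1}{\left(-549966 + \frac{1868689}{16}\right) - 2700371} = \frac{1}{- \frac{6930767}{16} - 2700371} = \frac{1}{- \frac{50136703}{16}} = - \frac{16}{50136703}$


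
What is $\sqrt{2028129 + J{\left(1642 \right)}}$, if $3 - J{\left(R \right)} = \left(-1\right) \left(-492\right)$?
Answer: $2 \sqrt{506910} \approx 1424.0$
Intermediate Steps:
$J{\left(R \right)} = -489$ ($J{\left(R \right)} = 3 - \left(-1\right) \left(-492\right) = 3 - 492 = -489$)
$\sqrt{2028129 + J{\left(1642 \right)}} = \sqrt{2028129 - 489} = \sqrt{2027640} = 2 \sqrt{506910}$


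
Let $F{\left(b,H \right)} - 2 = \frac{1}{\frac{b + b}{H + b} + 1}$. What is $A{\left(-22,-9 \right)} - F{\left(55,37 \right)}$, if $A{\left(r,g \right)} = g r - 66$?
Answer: $\frac{13084}{101} \approx 129.54$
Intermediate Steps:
$A{\left(r,g \right)} = -66 + g r$
$F{\left(b,H \right)} = 2 + \frac{1}{1 + \frac{2 b}{H + b}}$ ($F{\left(b,H \right)} = 2 + \frac{1}{\frac{b + b}{H + b} + 1} = 2 + \frac{1}{\frac{2 b}{H + b} + 1} = 2 + \frac{1}{1 + \frac{2 b}{H + b}}$)
$A{\left(-22,-9 \right)} - F{\left(55,37 \right)} = \left(-66 - -198\right) - \frac{3 \cdot 37 + 7 \cdot 55}{37 + 3 \cdot 55} = \left(-66 + 198\right) - \frac{111 + 385}{37 + 165} = 132 - \frac{1}{202} \cdot 496 = 132 - \frac{248}{101} = \frac{13084}{101}$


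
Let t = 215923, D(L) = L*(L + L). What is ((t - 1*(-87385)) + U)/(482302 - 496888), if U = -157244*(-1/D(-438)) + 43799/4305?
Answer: -542223605923/26074477260 ≈ -20.795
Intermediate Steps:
D(L) = 2*L² (D(L) = L*(2*L) = 2*L²)
U = 208120073/19664010 (U = -157244/((-2*(-438)²)) + 43799/4305 = -157244/((-2*191844)) + 43799*(1/4305) = -157244/((-1*383688)) + 6257/615 = -157244/(-383688) + 6257/615 = -157244*(-1/383688) + 6257/615 = 39311/95922 + 6257/615 = 208120073/19664010 ≈ 10.584)
((t - 1*(-87385)) + U)/(482302 - 496888) = ((215923 - 1*(-87385)) + 208120073/19664010)/(482302 - 496888) = ((215923 + 87385) + 208120073/19664010)/(-14586) = (303308 + 208120073/19664010)*(-1/14586) = (5964459665153/19664010)*(-1/14586) = -542223605923/26074477260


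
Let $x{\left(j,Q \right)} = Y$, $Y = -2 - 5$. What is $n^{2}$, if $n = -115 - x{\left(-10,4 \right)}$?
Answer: $11664$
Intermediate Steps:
$Y = -7$
$x{\left(j,Q \right)} = -7$
$n = -108$ ($n = -115 - -7 = -115 + 7 = -108$)
$n^{2} = \left(-108\right)^{2} = 11664$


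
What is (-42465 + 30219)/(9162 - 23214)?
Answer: 2041/2342 ≈ 0.87148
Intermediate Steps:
(-42465 + 30219)/(9162 - 23214) = -12246/(-14052) = -12246*(-1/14052) = 2041/2342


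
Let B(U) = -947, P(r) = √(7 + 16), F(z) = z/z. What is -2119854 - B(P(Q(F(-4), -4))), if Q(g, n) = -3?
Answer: -2118907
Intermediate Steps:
F(z) = 1
P(r) = √23
-2119854 - B(P(Q(F(-4), -4))) = -2119854 - 1*(-947) = -2119854 + 947 = -2118907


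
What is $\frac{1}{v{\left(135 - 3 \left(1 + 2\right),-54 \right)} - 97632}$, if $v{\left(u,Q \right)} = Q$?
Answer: $- \frac{1}{97686} \approx -1.0237 \cdot 10^{-5}$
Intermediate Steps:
$\frac{1}{v{\left(135 - 3 \left(1 + 2\right),-54 \right)} - 97632} = \frac{1}{-54 - 97632} = \frac{1}{-97686} = - \frac{1}{97686}$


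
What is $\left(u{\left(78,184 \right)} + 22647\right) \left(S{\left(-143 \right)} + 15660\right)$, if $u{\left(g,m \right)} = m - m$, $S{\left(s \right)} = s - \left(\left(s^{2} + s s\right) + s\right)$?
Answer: $-571564986$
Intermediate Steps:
$S{\left(s \right)} = - 2 s^{2}$ ($S{\left(s \right)} = s - \left(\left(s^{2} + s^{2}\right) + s\right) = s - \left(2 s^{2} + s\right) = s - \left(s + 2 s^{2}\right) = - 2 s^{2}$)
$u{\left(g,m \right)} = 0$
$\left(u{\left(78,184 \right)} + 22647\right) \left(S{\left(-143 \right)} + 15660\right) = \left(0 + 22647\right) \left(- 2 \left(-143\right)^{2} + 15660\right) = 22647 \left(\left(-2\right) 20449 + 15660\right) = 22647 \left(-40898 + 15660\right) = 22647 \left(-25238\right) = -571564986$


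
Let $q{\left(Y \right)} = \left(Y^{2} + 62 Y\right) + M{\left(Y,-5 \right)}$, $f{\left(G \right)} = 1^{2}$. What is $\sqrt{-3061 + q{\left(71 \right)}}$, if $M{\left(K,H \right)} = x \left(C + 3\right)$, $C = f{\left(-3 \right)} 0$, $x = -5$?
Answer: $\sqrt{6367} \approx 79.793$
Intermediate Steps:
$f{\left(G \right)} = 1$
$C = 0$ ($C = 1 \cdot 0 = 0$)
$M{\left(K,H \right)} = -15$ ($M{\left(K,H \right)} = - 5 \left(0 + 3\right) = \left(-5\right) 3 = -15$)
$q{\left(Y \right)} = -15 + Y^{2} + 62 Y$ ($q{\left(Y \right)} = \left(Y^{2} + 62 Y\right) - 15 = -15 + Y^{2} + 62 Y$)
$\sqrt{-3061 + q{\left(71 \right)}} = \sqrt{-3061 + \left(-15 + 71^{2} + 62 \cdot 71\right)} = \sqrt{-3061 + \left(-15 + 5041 + 4402\right)} = \sqrt{-3061 + 9428} = \sqrt{6367}$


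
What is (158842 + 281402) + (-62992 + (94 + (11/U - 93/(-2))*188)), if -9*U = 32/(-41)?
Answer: 3279477/8 ≈ 4.0993e+5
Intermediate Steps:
U = 32/369 (U = -32/(9*(-41)) = -32*(-1)/(9*41) = -1/9*(-32/41) = 32/369 ≈ 0.086721)
(158842 + 281402) + (-62992 + (94 + (11/U - 93/(-2))*188)) = (158842 + 281402) + (-62992 + (94 + (11/(32/369) - 93/(-2))*188)) = 440244 + (-62992 + (94 + (11*(369/32) - 93*(-1/2))*188)) = 440244 + (-62992 + (94 + (4059/32 + 93/2)*188)) = 440244 + (-62992 + (94 + (5547/32)*188)) = 440244 + (-62992 + (94 + 260709/8)) = 440244 + (-62992 + 261461/8) = 440244 - 242475/8 = 3279477/8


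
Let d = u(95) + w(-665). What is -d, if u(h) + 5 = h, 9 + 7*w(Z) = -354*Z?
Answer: -236031/7 ≈ -33719.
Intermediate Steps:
w(Z) = -9/7 - 354*Z/7 (w(Z) = -9/7 + (-354*Z)/7 = -9/7 - 354*Z/7)
u(h) = -5 + h
d = 236031/7 (d = (-5 + 95) + (-9/7 - 354/7*(-665)) = 90 + (-9/7 + 33630) = 90 + 235401/7 = 236031/7 ≈ 33719.)
-d = -1*236031/7 = -236031/7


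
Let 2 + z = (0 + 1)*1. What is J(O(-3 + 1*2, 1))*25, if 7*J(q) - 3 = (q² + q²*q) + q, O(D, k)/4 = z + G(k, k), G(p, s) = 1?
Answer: 75/7 ≈ 10.714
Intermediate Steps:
z = -1 (z = -2 + (0 + 1)*1 = -2 + 1*1 = -2 + 1 = -1)
O(D, k) = 0 (O(D, k) = 4*(-1 + 1) = 4*0 = 0)
J(q) = 3/7 + q/7 + q²/7 + q³/7 (J(q) = 3/7 + ((q² + q²*q) + q)/7 = 3/7 + ((q² + q³) + q)/7 = 3/7 + (q + q² + q³)/7 = 3/7 + (q/7 + q²/7 + q³/7) = 3/7 + q/7 + q²/7 + q³/7)
J(O(-3 + 1*2, 1))*25 = (3/7 + (⅐)*0 + (⅐)*0² + (⅐)*0³)*25 = (3/7 + 0 + (⅐)*0 + (⅐)*0)*25 = (3/7 + 0 + 0 + 0)*25 = (3/7)*25 = 75/7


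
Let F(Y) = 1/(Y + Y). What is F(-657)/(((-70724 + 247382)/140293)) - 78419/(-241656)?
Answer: 1514115914935/4674605988456 ≈ 0.32390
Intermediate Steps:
F(Y) = 1/(2*Y)
F(-657)/(((-70724 + 247382)/140293)) - 78419/(-241656) = ((½)/(-657))/(((-70724 + 247382)/140293)) - 78419/(-241656) = ((½)*(-1/657))/((176658*(1/140293))) - 78419*(-1/241656) = -1/(1314*176658/140293) + 78419/241656 = -1/1314*140293/176658 + 78419/241656 = -140293/232128612 + 78419/241656 = 1514115914935/4674605988456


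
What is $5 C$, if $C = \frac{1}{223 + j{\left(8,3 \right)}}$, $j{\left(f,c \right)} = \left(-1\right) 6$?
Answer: $\frac{5}{217} \approx 0.023041$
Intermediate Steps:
$j{\left(f,c \right)} = -6$
$C = \frac{1}{217}$ ($C = \frac{1}{223 - 6} = \frac{1}{217} \approx 0.0046083$)
$5 C = 5 \cdot \frac{1}{217} = \frac{5}{217}$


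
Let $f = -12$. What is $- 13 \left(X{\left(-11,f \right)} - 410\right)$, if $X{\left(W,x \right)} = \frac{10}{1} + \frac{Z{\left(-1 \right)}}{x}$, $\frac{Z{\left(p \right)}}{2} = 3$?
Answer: $\frac{10413}{2} \approx 5206.5$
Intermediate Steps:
$Z{\left(p \right)} = 6$ ($Z{\left(p \right)} = 2 \cdot 3 = 6$)
$X{\left(W,x \right)} = 10 + \frac{6}{x}$ ($X{\left(W,x \right)} = \frac{10}{1} + \frac{6}{x} = 10 \cdot 1 + \frac{6}{x} = 10 + \frac{6}{x}$)
$- 13 \left(X{\left(-11,f \right)} - 410\right) = - 13 \left(\left(10 + \frac{6}{-12}\right) - 410\right) = - 13 \left(\left(10 + 6 \left(- \frac{1}{12}\right)\right) - 410\right) = - 13 \left(\left(10 - \frac{1}{2}\right) - 410\right) = - 13 \left(\frac{19}{2} - 410\right) = \left(-13\right) \left(- \frac{801}{2}\right) = \frac{10413}{2}$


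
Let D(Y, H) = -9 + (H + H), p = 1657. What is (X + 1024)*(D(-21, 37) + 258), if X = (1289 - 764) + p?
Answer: 1035538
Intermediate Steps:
X = 2182 (X = (1289 - 764) + 1657 = 525 + 1657 = 2182)
D(Y, H) = -9 + 2*H
(X + 1024)*(D(-21, 37) + 258) = (2182 + 1024)*((-9 + 2*37) + 258) = 3206*((-9 + 74) + 258) = 3206*(65 + 258) = 3206*323 = 1035538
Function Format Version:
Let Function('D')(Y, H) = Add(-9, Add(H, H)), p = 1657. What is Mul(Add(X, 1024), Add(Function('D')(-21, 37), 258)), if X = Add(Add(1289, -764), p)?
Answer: 1035538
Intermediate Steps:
X = 2182 (X = Add(Add(1289, -764), 1657) = Add(525, 1657) = 2182)
Function('D')(Y, H) = Add(-9, Mul(2, H))
Mul(Add(X, 1024), Add(Function('D')(-21, 37), 258)) = Mul(Add(2182, 1024), Add(Add(-9, Mul(2, 37)), 258)) = Mul(3206, Add(Add(-9, 74), 258)) = Mul(3206, Add(65, 258)) = Mul(3206, 323) = 1035538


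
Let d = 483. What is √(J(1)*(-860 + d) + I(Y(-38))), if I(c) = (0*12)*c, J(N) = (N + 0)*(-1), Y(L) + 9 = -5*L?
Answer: √377 ≈ 19.416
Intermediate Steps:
Y(L) = -9 - 5*L
J(N) = -N (J(N) = N*(-1) = -N)
I(c) = 0 (I(c) = 0*c = 0)
√(J(1)*(-860 + d) + I(Y(-38))) = √((-1*1)*(-860 + 483) + 0) = √(-1*(-377) + 0) = √(377 + 0) = √377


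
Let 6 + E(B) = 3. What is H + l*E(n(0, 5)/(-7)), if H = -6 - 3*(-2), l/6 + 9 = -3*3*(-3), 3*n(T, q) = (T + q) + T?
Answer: -324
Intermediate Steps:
n(T, q) = q/3 + 2*T/3 (n(T, q) = ((T + q) + T)/3 = (q + 2*T)/3 = q/3 + 2*T/3)
l = 108 (l = -54 + 6*(-3*3*(-3)) = -54 + 6*(-9*(-3)) = -54 + 6*27 = -54 + 162 = 108)
E(B) = -3 (E(B) = -6 + 3 = -3)
H = 0 (H = -6 + 6 = 0)
H + l*E(n(0, 5)/(-7)) = 0 + 108*(-3) = 0 - 324 = -324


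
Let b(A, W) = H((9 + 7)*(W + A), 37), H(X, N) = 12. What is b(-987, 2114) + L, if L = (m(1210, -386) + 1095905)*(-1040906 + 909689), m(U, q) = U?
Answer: -143960138943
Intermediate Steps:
L = -143960138955 (L = (1210 + 1095905)*(-1040906 + 909689) = 1097115*(-131217) = -143960138955)
b(A, W) = 12
b(-987, 2114) + L = 12 - 143960138955 = -143960138943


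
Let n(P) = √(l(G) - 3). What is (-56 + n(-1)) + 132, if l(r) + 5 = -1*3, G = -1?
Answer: 76 + I*√11 ≈ 76.0 + 3.3166*I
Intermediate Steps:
l(r) = -8 (l(r) = -5 - 1*3 = -5 - 3 = -8)
n(P) = I*√11 (n(P) = √(-8 - 3) = √(-11) = I*√11)
(-56 + n(-1)) + 132 = (-56 + I*√11) + 132 = 76 + I*√11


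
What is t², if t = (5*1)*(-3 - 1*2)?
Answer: 625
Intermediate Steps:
t = -25 (t = 5*(-3 - 2) = 5*(-5) = -25)
t² = (-25)² = 625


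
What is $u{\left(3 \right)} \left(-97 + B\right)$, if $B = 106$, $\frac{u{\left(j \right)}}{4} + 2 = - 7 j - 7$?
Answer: $-1080$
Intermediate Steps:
$u{\left(j \right)} = -36 - 28 j$ ($u{\left(j \right)} = -8 + 4 \left(- 7 j - 7\right) = -8 + 4 \left(-7 - 7 j\right) = -8 - \left(28 + 28 j\right) = -36 - 28 j$)
$u{\left(3 \right)} \left(-97 + B\right) = \left(-36 - 84\right) \left(-97 + 106\right) = \left(-36 - 84\right) 9 = \left(-120\right) 9 = -1080$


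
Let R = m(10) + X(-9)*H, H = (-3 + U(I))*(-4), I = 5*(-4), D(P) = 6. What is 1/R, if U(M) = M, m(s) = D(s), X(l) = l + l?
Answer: -1/1650 ≈ -0.00060606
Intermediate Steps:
X(l) = 2*l
m(s) = 6
I = -20
H = 92 (H = (-3 - 20)*(-4) = -23*(-4) = 92)
R = -1650 (R = 6 + (2*(-9))*92 = 6 - 18*92 = 6 - 1656 = -1650)
1/R = 1/(-1650) = -1/1650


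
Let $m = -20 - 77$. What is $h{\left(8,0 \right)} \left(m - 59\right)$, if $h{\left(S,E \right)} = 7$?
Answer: $-1092$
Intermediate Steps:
$m = -97$
$h{\left(8,0 \right)} \left(m - 59\right) = 7 \left(-97 - 59\right) = 7 \left(-156\right) = -1092$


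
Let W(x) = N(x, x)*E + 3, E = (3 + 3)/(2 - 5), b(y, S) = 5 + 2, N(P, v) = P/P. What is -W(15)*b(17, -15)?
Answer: -7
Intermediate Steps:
N(P, v) = 1
b(y, S) = 7
E = -2 (E = 6/(-3) = 6*(-1/3) = -2)
W(x) = 1 (W(x) = 1*(-2) + 3 = -2 + 3 = 1)
-W(15)*b(17, -15) = -7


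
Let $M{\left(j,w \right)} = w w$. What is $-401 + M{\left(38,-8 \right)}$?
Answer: $-337$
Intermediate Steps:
$M{\left(j,w \right)} = w^{2}$
$-401 + M{\left(38,-8 \right)} = -401 + \left(-8\right)^{2} = -401 + 64 = -337$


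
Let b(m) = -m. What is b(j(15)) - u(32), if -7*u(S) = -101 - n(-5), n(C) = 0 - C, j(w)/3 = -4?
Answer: -22/7 ≈ -3.1429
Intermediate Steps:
j(w) = -12 (j(w) = 3*(-4) = -12)
n(C) = -C
u(S) = 106/7 (u(S) = -(-101 - (-1)*(-5))/7 = -(-101 - 1*5)/7 = -(-101 - 5)/7 = -1/7*(-106) = 106/7)
b(j(15)) - u(32) = -1*(-12) - 1*106/7 = 12 - 106/7 = -22/7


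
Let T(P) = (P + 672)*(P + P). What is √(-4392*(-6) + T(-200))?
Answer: 4*I*√10153 ≈ 403.05*I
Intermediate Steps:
T(P) = 2*P*(672 + P) (T(P) = (672 + P)*(2*P) = 2*P*(672 + P))
√(-4392*(-6) + T(-200)) = √(-4392*(-6) + 2*(-200)*(672 - 200)) = √(26352 + 2*(-200)*472) = √(26352 - 188800) = √(-162448) = 4*I*√10153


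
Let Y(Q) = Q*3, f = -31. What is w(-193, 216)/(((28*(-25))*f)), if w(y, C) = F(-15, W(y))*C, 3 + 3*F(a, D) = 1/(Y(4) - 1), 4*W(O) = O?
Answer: -576/59675 ≈ -0.0096523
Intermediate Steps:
Y(Q) = 3*Q
W(O) = O/4
F(a, D) = -32/33 (F(a, D) = -1 + 1/(3*(3*4 - 1)) = -1 + 1/(3*(12 - 1)) = -1 + (⅓)/11 = -1 + (⅓)*(1/11) = -1 + 1/33 = -32/33)
w(y, C) = -32*C/33
w(-193, 216)/(((28*(-25))*f)) = (-32/33*216)/(((28*(-25))*(-31))) = -2304/(11*((-700*(-31)))) = -2304/11/21700 = -2304/11*1/21700 = -576/59675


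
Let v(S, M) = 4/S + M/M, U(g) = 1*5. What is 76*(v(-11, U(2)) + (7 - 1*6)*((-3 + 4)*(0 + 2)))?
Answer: 2204/11 ≈ 200.36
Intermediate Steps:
U(g) = 5
v(S, M) = 1 + 4/S (v(S, M) = 4/S + 1 = 1 + 4/S)
76*(v(-11, U(2)) + (7 - 1*6)*((-3 + 4)*(0 + 2))) = 76*((4 - 11)/(-11) + (7 - 1*6)*((-3 + 4)*(0 + 2))) = 76*(-1/11*(-7) + (7 - 6)*(1*2)) = 76*(7/11 + 1*2) = 76*(7/11 + 2) = 76*(29/11) = 2204/11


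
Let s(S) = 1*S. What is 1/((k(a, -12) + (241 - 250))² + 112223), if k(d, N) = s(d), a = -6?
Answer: 1/112448 ≈ 8.8930e-6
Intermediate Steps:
s(S) = S
k(d, N) = d
1/((k(a, -12) + (241 - 250))² + 112223) = 1/((-6 + (241 - 250))² + 112223) = 1/((-6 - 9)² + 112223) = 1/((-15)² + 112223) = 1/(225 + 112223) = 1/112448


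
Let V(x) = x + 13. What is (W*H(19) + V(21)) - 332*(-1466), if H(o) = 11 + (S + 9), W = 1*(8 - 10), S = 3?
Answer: 486700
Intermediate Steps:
W = -2 (W = 1*(-2) = -2)
V(x) = 13 + x
H(o) = 23 (H(o) = 11 + (3 + 9) = 11 + 12 = 23)
(W*H(19) + V(21)) - 332*(-1466) = (-2*23 + (13 + 21)) - 332*(-1466) = (-46 + 34) + 486712 = -12 + 486712 = 486700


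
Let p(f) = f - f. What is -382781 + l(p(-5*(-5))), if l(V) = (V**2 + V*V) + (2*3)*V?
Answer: -382781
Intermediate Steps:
p(f) = 0
l(V) = 2*V**2 + 6*V (l(V) = (V**2 + V**2) + 6*V = 2*V**2 + 6*V)
-382781 + l(p(-5*(-5))) = -382781 + 2*0*(3 + 0) = -382781 + 2*0*3 = -382781 + 0 = -382781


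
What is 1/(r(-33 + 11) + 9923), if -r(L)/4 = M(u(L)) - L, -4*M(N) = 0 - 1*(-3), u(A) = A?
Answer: 1/9838 ≈ 0.00010165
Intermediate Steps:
M(N) = -¾ (M(N) = -(0 - 1*(-3))/4 = -(0 + 3)/4 = -¼*3 = -¾)
r(L) = 3 + 4*L (r(L) = -4*(-¾ - L) = 3 + 4*L)
1/(r(-33 + 11) + 9923) = 1/((3 + 4*(-33 + 11)) + 9923) = 1/((3 + 4*(-22)) + 9923) = 1/((3 - 88) + 9923) = 1/(-85 + 9923) = 1/9838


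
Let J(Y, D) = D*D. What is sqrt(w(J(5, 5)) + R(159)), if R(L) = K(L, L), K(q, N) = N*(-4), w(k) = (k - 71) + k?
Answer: 3*I*sqrt(73) ≈ 25.632*I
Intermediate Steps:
J(Y, D) = D**2
w(k) = -71 + 2*k (w(k) = (-71 + k) + k = -71 + 2*k)
K(q, N) = -4*N
R(L) = -4*L
sqrt(w(J(5, 5)) + R(159)) = sqrt((-71 + 2*5**2) - 4*159) = sqrt((-71 + 2*25) - 636) = sqrt((-71 + 50) - 636) = sqrt(-21 - 636) = sqrt(-657) = 3*I*sqrt(73)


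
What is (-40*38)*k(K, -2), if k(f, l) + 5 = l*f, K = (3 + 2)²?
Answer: 83600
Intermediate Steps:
K = 25 (K = 5² = 25)
k(f, l) = -5 + f*l (k(f, l) = -5 + l*f = -5 + f*l)
(-40*38)*k(K, -2) = (-40*38)*(-5 + 25*(-2)) = -1520*(-5 - 50) = -1520*(-55) = 83600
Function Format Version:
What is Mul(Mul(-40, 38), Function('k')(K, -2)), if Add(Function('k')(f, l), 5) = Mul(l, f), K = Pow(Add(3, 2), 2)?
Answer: 83600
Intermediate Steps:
K = 25 (K = Pow(5, 2) = 25)
Function('k')(f, l) = Add(-5, Mul(f, l)) (Function('k')(f, l) = Add(-5, Mul(l, f)) = Add(-5, Mul(f, l)))
Mul(Mul(-40, 38), Function('k')(K, -2)) = Mul(Mul(-40, 38), Add(-5, Mul(25, -2))) = Mul(-1520, Add(-5, -50)) = Mul(-1520, -55) = 83600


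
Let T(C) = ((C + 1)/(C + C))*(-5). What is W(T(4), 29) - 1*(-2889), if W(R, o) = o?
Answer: 2918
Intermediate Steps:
T(C) = -5*(1 + C)/(2*C) (T(C) = ((1 + C)/((2*C)))*(-5) = ((1 + C)*(1/(2*C)))*(-5) = ((1 + C)/(2*C))*(-5) = -5*(1 + C)/(2*C))
W(T(4), 29) - 1*(-2889) = 29 - 1*(-2889) = 29 + 2889 = 2918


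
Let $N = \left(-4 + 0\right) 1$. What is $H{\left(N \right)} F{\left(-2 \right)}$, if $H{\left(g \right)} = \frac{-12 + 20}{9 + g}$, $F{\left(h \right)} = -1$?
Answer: $- \frac{8}{5} \approx -1.6$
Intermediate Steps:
$N = -4$ ($N = \left(-4\right) 1 = -4$)
$H{\left(g \right)} = \frac{8}{9 + g}$
$H{\left(N \right)} F{\left(-2 \right)} = \frac{8}{9 - 4} \left(-1\right) = \frac{8}{5} \left(-1\right) = - \frac{8}{5}$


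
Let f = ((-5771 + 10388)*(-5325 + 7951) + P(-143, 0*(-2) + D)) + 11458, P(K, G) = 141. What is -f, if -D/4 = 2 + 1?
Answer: -12135841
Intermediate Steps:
D = -12 (D = -4*(2 + 1) = -4*3 = -12)
f = 12135841 (f = ((-5771 + 10388)*(-5325 + 7951) + 141) + 11458 = (4617*2626 + 141) + 11458 = (12124242 + 141) + 11458 = 12124383 + 11458 = 12135841)
-f = -1*12135841 = -12135841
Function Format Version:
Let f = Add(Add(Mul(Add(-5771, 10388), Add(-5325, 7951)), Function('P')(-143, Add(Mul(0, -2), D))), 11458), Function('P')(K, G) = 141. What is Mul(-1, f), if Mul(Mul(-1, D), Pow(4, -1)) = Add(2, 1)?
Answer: -12135841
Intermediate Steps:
D = -12 (D = Mul(-4, Add(2, 1)) = Mul(-4, 3) = -12)
f = 12135841 (f = Add(Add(Mul(Add(-5771, 10388), Add(-5325, 7951)), 141), 11458) = Add(Add(Mul(4617, 2626), 141), 11458) = Add(Add(12124242, 141), 11458) = Add(12124383, 11458) = 12135841)
Mul(-1, f) = Mul(-1, 12135841) = -12135841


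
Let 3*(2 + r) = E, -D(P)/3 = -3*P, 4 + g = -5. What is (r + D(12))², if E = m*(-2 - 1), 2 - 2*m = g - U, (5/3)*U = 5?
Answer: 9801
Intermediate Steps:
U = 3 (U = (⅗)*5 = 3)
g = -9 (g = -4 - 5 = -9)
m = 7 (m = 1 - (-9 - 1*3)/2 = 1 - (-9 - 3)/2 = 1 - ½*(-12) = 1 + 6 = 7)
D(P) = 9*P (D(P) = -(-9)*P = 9*P)
E = -21 (E = 7*(-2 - 1) = 7*(-3) = -21)
r = -9 (r = -2 + (⅓)*(-21) = -2 - 7 = -9)
(r + D(12))² = (-9 + 9*12)² = (-9 + 108)² = 99² = 9801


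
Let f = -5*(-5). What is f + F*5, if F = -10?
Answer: -25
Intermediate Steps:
f = 25
f + F*5 = 25 - 10*5 = 25 - 50 = -25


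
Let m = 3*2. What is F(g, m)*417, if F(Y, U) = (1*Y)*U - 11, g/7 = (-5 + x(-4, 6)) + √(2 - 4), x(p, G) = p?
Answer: -162213 + 17514*I*√2 ≈ -1.6221e+5 + 24769.0*I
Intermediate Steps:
m = 6
g = -63 + 7*I*√2 (g = 7*((-5 - 4) + √(2 - 4)) = 7*(-9 + √(-2)) = 7*(-9 + I*√2) = -63 + 7*I*√2 ≈ -63.0 + 9.8995*I)
F(Y, U) = -11 + U*Y (F(Y, U) = Y*U - 11 = U*Y - 11 = -11 + U*Y)
F(g, m)*417 = (-11 + 6*(-63 + 7*I*√2))*417 = (-11 + (-378 + 42*I*√2))*417 = (-389 + 42*I*√2)*417 = -162213 + 17514*I*√2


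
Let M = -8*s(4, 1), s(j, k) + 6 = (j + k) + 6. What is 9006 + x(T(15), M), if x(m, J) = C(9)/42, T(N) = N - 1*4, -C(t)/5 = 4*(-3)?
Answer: 63052/7 ≈ 9007.4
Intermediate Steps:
s(j, k) = j + k (s(j, k) = -6 + ((j + k) + 6) = -6 + (6 + j + k) = j + k)
C(t) = 60 (C(t) = -20*(-3) = -5*(-12) = 60)
T(N) = -4 + N (T(N) = N - 4 = -4 + N)
M = -40 (M = -8*(4 + 1) = -8*5 = -40)
x(m, J) = 10/7 (x(m, J) = 60/42 = 60*(1/42) = 10/7)
9006 + x(T(15), M) = 9006 + 10/7 = 63052/7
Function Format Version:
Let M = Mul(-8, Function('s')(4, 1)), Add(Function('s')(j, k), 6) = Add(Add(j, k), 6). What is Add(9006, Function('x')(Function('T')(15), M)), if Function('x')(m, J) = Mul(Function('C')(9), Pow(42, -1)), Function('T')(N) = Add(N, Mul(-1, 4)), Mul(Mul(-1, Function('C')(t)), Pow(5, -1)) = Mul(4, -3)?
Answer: Rational(63052, 7) ≈ 9007.4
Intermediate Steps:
Function('s')(j, k) = Add(j, k) (Function('s')(j, k) = Add(-6, Add(Add(j, k), 6)) = Add(-6, Add(6, j, k)) = Add(j, k))
Function('C')(t) = 60 (Function('C')(t) = Mul(-5, Mul(4, -3)) = Mul(-5, -12) = 60)
Function('T')(N) = Add(-4, N) (Function('T')(N) = Add(N, -4) = Add(-4, N))
M = -40 (M = Mul(-8, Add(4, 1)) = Mul(-8, 5) = -40)
Function('x')(m, J) = Rational(10, 7) (Function('x')(m, J) = Mul(60, Pow(42, -1)) = Mul(60, Rational(1, 42)) = Rational(10, 7))
Add(9006, Function('x')(Function('T')(15), M)) = Add(9006, Rational(10, 7)) = Rational(63052, 7)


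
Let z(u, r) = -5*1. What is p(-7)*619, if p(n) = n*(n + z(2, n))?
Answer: 51996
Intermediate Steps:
z(u, r) = -5
p(n) = n*(-5 + n) (p(n) = n*(n - 5) = n*(-5 + n))
p(-7)*619 = -7*(-5 - 7)*619 = -7*(-12)*619 = 84*619 = 51996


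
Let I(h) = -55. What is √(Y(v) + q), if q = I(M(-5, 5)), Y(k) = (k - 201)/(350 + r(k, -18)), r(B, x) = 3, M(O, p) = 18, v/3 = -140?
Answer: 2*I*√1768177/353 ≈ 7.5339*I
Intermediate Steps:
v = -420 (v = 3*(-140) = -420)
Y(k) = -201/353 + k/353 (Y(k) = (k - 201)/(350 + 3) = (-201 + k)/353 = (-201 + k)*(1/353) = -201/353 + k/353)
q = -55
√(Y(v) + q) = √((-201/353 + (1/353)*(-420)) - 55) = √((-201/353 - 420/353) - 55) = √(-621/353 - 55) = √(-20036/353) = 2*I*√1768177/353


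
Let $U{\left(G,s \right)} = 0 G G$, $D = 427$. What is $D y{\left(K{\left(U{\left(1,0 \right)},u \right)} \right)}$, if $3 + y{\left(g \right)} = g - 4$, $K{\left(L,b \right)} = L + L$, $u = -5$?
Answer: $-2989$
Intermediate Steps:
$U{\left(G,s \right)} = 0$ ($U{\left(G,s \right)} = 0 G = 0$)
$K{\left(L,b \right)} = 2 L$
$y{\left(g \right)} = -7 + g$ ($y{\left(g \right)} = -3 + \left(g - 4\right) = -3 + \left(-4 + g\right) = -7 + g$)
$D y{\left(K{\left(U{\left(1,0 \right)},u \right)} \right)} = 427 \left(-7 + 2 \cdot 0\right) = 427 \left(-7 + 0\right) = 427 \left(-7\right) = -2989$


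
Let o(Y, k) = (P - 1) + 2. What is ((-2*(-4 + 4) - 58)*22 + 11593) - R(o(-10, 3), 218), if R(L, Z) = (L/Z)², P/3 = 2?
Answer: 490305059/47524 ≈ 10317.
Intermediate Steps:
P = 6 (P = 3*2 = 6)
o(Y, k) = 7 (o(Y, k) = (6 - 1) + 2 = 5 + 2 = 7)
R(L, Z) = L²/Z²
((-2*(-4 + 4) - 58)*22 + 11593) - R(o(-10, 3), 218) = ((-2*(-4 + 4) - 58)*22 + 11593) - 7²/218² = ((-2*0 - 58)*22 + 11593) - 49/47524 = ((0 - 58)*22 + 11593) - 1*49/47524 = (-58*22 + 11593) - 49/47524 = (-1276 + 11593) - 49/47524 = 10317 - 49/47524 = 490305059/47524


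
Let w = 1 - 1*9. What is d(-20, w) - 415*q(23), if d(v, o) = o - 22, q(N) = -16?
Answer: 6610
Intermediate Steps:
w = -8 (w = 1 - 9 = -8)
d(v, o) = -22 + o
d(-20, w) - 415*q(23) = (-22 - 8) - 415*(-16) = -30 + 6640 = 6610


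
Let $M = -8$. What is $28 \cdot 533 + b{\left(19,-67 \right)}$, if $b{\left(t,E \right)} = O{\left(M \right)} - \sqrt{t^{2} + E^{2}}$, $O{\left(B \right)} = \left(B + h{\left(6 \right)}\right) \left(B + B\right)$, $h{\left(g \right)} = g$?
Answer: $14956 - 5 \sqrt{194} \approx 14886.0$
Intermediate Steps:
$O{\left(B \right)} = 2 B \left(6 + B\right)$ ($O{\left(B \right)} = \left(B + 6\right) \left(B + B\right) = \left(6 + B\right) 2 B = 2 B \left(6 + B\right)$)
$b{\left(t,E \right)} = 32 - \sqrt{E^{2} + t^{2}}$ ($b{\left(t,E \right)} = 2 \left(-8\right) \left(6 - 8\right) - \sqrt{t^{2} + E^{2}} = 2 \left(-8\right) \left(-2\right) - \sqrt{E^{2} + t^{2}} = 32 - \sqrt{E^{2} + t^{2}}$)
$28 \cdot 533 + b{\left(19,-67 \right)} = 28 \cdot 533 + \left(32 - \sqrt{\left(-67\right)^{2} + 19^{2}}\right) = 14924 + \left(32 - \sqrt{4489 + 361}\right) = 14924 + \left(32 - \sqrt{4850}\right) = 14924 + \left(32 - 5 \sqrt{194}\right) = 14956 - 5 \sqrt{194}$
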